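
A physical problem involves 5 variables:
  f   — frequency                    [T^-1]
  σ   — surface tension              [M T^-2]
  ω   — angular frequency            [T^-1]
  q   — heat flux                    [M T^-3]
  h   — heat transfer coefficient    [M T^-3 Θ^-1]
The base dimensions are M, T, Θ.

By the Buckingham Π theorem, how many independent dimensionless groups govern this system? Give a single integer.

2

Dimensional matrix (M×T×Θ by f×σ×ω×q×h):
  M: [ 0  1  0  1  1]
  T: [-1 -2 -1 -3 -3]
  Θ: [ 0  0  0  0 -1]
Echelon form has 3 nonzero rows (pivots: f,σ,h)
5 vars − rank 3 = 2 Π groups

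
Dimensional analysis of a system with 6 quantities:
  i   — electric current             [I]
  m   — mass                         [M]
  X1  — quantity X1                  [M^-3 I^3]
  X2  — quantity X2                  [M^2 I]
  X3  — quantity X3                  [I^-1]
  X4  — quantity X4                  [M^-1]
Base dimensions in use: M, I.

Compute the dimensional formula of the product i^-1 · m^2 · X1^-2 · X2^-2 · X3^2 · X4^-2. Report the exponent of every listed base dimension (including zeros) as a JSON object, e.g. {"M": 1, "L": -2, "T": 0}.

{"M": 6, "I": -11}

Write exponents as rows M,I / cols i,m,X1,X2,X3,X4:
  M: [ 0  1 -3  2  0 -1]
  I: [ 1  0  3  1 -1  0]
  [M]: (-1)·0+(2)·1+(-2)·-3+(-2)·2+(2)·0+(-2)·-1 = 6
  [I]: (-1)·1+(2)·0+(-2)·3+(-2)·1+(2)·-1+(-2)·0 = -11
⇒ M^6 I^-11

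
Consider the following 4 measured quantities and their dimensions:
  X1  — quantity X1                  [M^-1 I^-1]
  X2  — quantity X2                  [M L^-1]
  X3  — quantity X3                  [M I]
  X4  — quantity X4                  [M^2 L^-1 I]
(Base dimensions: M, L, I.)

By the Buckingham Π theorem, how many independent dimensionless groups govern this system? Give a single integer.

Exponent matrix [M,L,I] × [X1,X2,X3,X4]:
  M: [-1  1  1  2]
  L: [ 0 -1  0 -1]
  I: [-1  0  1  1]
Row reduction gives pivot columns X1,X2; rank = 2
n=4, r=2 ⇒ 2 dimensionless groups

2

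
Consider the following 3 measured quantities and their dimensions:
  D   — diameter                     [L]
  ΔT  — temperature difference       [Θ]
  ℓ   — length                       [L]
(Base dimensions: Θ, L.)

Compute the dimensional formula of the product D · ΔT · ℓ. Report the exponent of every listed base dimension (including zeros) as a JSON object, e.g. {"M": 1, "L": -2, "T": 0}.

Write exponents as rows Θ,L / cols D,ΔT,ℓ:
  Θ: [ 0  1  0]
  L: [ 1  0  1]
  [Θ]: (1)·0+(1)·1+(1)·0 = 1
  [L]: (1)·1+(1)·0+(1)·1 = 2
⇒ Θ L^2

{"Θ": 1, "L": 2}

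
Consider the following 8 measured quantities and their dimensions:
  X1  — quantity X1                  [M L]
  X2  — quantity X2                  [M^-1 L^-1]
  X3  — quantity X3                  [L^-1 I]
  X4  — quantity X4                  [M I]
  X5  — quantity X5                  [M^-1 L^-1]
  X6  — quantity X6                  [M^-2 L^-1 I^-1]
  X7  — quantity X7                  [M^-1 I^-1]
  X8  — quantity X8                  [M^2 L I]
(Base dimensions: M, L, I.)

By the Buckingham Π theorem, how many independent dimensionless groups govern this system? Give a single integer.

Write exponents as rows M,L,I / cols X1,X2,X3,X4,X5,X6,X7,X8:
  M: [ 1 -1  0  1 -1 -2 -1  2]
  L: [ 1 -1 -1  0 -1 -1  0  1]
  I: [ 0  0  1  1  0 -1 -1  1]
Echelon form has 2 nonzero rows (pivots: X1,X3)
Π count = n − r = 8 − 2 = 6

6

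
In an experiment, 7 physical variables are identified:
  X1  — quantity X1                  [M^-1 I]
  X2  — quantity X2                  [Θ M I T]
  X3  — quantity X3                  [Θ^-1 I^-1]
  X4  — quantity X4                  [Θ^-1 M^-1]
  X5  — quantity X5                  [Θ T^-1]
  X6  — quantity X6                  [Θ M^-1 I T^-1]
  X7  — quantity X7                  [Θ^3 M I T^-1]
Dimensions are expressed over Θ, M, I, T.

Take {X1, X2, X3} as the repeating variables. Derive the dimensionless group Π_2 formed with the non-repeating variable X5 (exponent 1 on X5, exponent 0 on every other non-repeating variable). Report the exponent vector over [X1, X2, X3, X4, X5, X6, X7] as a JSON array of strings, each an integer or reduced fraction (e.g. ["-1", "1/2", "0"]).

["1", "1", "2", "0", "1", "0", "0"]

Dimensional matrix (Θ×M×I×T by X1×X2×X3×X4×X5×X6×X7):
  Θ: [ 0  1 -1 -1  1  1  3]
  M: [-1  1  0 -1  0 -1  1]
  I: [ 1  1 -1  0  0  1  1]
  T: [ 0  1  0  0 -1 -1 -1]
RREF → pivots at {X1,X2,X3} ⇒ r = 3
Repeat: X1,X2,X3; free: X4,X5,X6,X7
RREF:
  r0: [   1    0    0    1   -1    0   -2]
  r1: [   0    1    0    0   -1   -1   -1]
  r2: [   0    0    1    1   -2   -2   -4]
  r3: [   0    0    0    0    0    0    0]
Fix exponent of X5 at 1, X4 at 0, X6 at 0, X7 at 0; solve each RREF row for its pivot's exponent:
  r0: exp(X1) + (-1)·1 = 0 ⇒ exp(X1) = 1
  r1: exp(X2) + (-1)·1 = 0 ⇒ exp(X2) = 1
  r2: exp(X3) + (-2)·1 = 0 ⇒ exp(X3) = 2
Π_2 = X1 · X2 · X3^2 · X5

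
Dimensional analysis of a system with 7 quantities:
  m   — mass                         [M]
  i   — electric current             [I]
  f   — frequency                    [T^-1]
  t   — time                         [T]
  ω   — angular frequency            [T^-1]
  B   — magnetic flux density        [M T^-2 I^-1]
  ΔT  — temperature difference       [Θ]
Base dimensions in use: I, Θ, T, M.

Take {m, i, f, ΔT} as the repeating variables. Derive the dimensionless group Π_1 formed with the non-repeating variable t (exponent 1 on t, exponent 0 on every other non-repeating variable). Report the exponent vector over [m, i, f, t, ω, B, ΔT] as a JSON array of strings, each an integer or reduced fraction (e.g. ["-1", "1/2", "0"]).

["0", "0", "1", "1", "0", "0", "0"]

Dimensional matrix (I×Θ×T×M by m×i×f×t×ω×B×ΔT):
  I: [ 0  1  0  0  0 -1  0]
  Θ: [ 0  0  0  0  0  0  1]
  T: [ 0  0 -1  1 -1 -2  0]
  M: [ 1  0  0  0  0  1  0]
RREF → pivots at {m,i,f,ΔT} ⇒ r = 4
Pivot set = {m,i,f,ΔT}, free = {t,ω,B}
RREF:
  r0: [   1    0    0    0    0    1    0]
  r1: [   0    1    0    0    0   -1    0]
  r2: [   0    0    1   -1    1    2    0]
  r3: [   0    0    0    0    0    0    1]
Fix exponent of t at 1, ω at 0, B at 0; solve each RREF row for its pivot's exponent:
  r0: exp(m) + (0)·1 = 0 ⇒ exp(m) = 0
  r1: exp(i) + (0)·1 = 0 ⇒ exp(i) = 0
  r2: exp(f) + (-1)·1 = 0 ⇒ exp(f) = 1
  r3: exp(ΔT) + (0)·1 = 0 ⇒ exp(ΔT) = 0
Π_1 = f · t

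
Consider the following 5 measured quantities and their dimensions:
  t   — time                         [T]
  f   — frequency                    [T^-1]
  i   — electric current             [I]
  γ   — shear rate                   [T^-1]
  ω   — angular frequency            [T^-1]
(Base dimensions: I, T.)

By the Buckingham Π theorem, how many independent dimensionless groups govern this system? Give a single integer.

3

Dimensional matrix (I×T by t×f×i×γ×ω):
  I: [ 0  0  1  0  0]
  T: [ 1 -1  0 -1 -1]
Row reduction gives pivot columns t,i; rank = 2
Π count = n − r = 5 − 2 = 3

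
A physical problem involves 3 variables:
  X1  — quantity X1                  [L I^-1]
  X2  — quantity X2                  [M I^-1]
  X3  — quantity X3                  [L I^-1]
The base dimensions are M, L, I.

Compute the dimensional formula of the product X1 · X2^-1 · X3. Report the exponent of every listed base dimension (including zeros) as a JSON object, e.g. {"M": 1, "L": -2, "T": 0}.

Write exponents as rows M,L,I / cols X1,X2,X3:
  M: [ 0  1  0]
  L: [ 1  0  1]
  I: [-1 -1 -1]
  [M]: (1)·0+(-1)·1+(1)·0 = -1
  [L]: (1)·1+(-1)·0+(1)·1 = 2
  [I]: (1)·-1+(-1)·-1+(1)·-1 = -1
⇒ M^-1 L^2 I^-1

{"M": -1, "L": 2, "I": -1}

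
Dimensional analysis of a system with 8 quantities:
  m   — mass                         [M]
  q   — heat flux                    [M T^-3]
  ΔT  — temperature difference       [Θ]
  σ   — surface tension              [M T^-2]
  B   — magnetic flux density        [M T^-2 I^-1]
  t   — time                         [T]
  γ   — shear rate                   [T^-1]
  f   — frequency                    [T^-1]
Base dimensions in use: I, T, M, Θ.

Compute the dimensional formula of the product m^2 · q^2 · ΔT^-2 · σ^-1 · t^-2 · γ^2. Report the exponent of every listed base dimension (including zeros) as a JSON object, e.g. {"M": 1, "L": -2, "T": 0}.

Exponent matrix [I,T,M,Θ] × [m,q,ΔT,σ,B,t,γ,f]:
  I: [ 0  0  0  0 -1  0  0  0]
  T: [ 0 -3  0 -2 -2  1 -1 -1]
  M: [ 1  1  0  1  1  0  0  0]
  Θ: [ 0  0  1  0  0  0  0  0]
  [I]: (2)·0+(2)·0+(-2)·0+(-1)·0+(-2)·0+(2)·0 = 0
  [T]: (2)·0+(2)·-3+(-2)·0+(-1)·-2+(-2)·1+(2)·-1 = -8
  [M]: (2)·1+(2)·1+(-2)·0+(-1)·1+(-2)·0+(2)·0 = 3
  [Θ]: (2)·0+(2)·0+(-2)·1+(-1)·0+(-2)·0+(2)·0 = -2
⇒ T^-8 M^3 Θ^-2

{"I": 0, "T": -8, "M": 3, "Θ": -2}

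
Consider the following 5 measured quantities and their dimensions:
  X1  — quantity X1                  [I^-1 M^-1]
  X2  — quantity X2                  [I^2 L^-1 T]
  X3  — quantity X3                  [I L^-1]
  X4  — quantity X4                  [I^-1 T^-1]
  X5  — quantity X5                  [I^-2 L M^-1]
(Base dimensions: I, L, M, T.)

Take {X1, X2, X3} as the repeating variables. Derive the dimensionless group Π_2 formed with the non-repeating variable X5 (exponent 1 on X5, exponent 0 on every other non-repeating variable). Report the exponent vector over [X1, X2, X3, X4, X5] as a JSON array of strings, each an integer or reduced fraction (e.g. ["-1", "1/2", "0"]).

["-1", "0", "1", "0", "1"]

Write exponents as rows I,L,M,T / cols X1,X2,X3,X4,X5:
  I: [-1  2  1 -1 -2]
  L: [ 0 -1 -1  0  1]
  M: [-1  0  0  0 -1]
  T: [ 0  1  0 -1  0]
Row reduction gives pivot columns X1,X2,X3; rank = 3
Pivot set = {X1,X2,X3}, free = {X4,X5}
RREF:
  r0: [   1    0    0    0    1]
  r1: [   0    1    0   -1    0]
  r2: [   0    0    1    1   -1]
  r3: [   0    0    0    0    0]
Fix exponent of X5 at 1, X4 at 0; solve each RREF row for its pivot's exponent:
  r0: exp(X1) + (1)·1 = 0 ⇒ exp(X1) = -1
  r1: exp(X2) + (0)·1 = 0 ⇒ exp(X2) = 0
  r2: exp(X3) + (-1)·1 = 0 ⇒ exp(X3) = 1
Π_2 = X1^-1 · X3 · X5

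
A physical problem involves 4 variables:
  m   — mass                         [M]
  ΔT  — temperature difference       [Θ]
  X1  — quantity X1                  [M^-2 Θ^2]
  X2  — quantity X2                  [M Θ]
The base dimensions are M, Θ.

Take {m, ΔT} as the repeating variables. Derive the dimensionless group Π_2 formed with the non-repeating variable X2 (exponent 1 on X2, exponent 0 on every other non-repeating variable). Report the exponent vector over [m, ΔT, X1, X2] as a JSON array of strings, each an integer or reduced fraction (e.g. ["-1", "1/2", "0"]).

["-1", "-1", "0", "1"]

Dimensional matrix (M×Θ by m×ΔT×X1×X2):
  M: [ 1  0 -2  1]
  Θ: [ 0  1  2  1]
RREF → pivots at {m,ΔT} ⇒ r = 2
Repeat: m,ΔT; free: X1,X2
RREF:
  r0: [   1    0   -2    1]
  r1: [   0    1    2    1]
Fix exponent of X2 at 1, X1 at 0; solve each RREF row for its pivot's exponent:
  r0: exp(m) + (1)·1 = 0 ⇒ exp(m) = -1
  r1: exp(ΔT) + (1)·1 = 0 ⇒ exp(ΔT) = -1
Π_2 = m^-1 · ΔT^-1 · X2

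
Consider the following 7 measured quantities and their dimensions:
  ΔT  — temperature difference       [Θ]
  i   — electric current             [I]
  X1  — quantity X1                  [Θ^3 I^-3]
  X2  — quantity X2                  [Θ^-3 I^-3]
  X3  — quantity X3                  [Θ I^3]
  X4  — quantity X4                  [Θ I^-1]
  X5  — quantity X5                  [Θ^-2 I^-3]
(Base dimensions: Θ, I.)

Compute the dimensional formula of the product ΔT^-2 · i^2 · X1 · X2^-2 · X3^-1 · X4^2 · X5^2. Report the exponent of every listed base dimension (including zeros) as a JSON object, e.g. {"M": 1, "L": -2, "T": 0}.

Dimensional matrix (Θ×I by ΔT×i×X1×X2×X3×X4×X5):
  Θ: [ 1  0  3 -3  1  1 -2]
  I: [ 0  1 -3 -3  3 -1 -3]
  [Θ]: (-2)·1+(2)·0+(1)·3+(-2)·-3+(-1)·1+(2)·1+(2)·-2 = 4
  [I]: (-2)·0+(2)·1+(1)·-3+(-2)·-3+(-1)·3+(2)·-1+(2)·-3 = -6
⇒ Θ^4 I^-6

{"Θ": 4, "I": -6}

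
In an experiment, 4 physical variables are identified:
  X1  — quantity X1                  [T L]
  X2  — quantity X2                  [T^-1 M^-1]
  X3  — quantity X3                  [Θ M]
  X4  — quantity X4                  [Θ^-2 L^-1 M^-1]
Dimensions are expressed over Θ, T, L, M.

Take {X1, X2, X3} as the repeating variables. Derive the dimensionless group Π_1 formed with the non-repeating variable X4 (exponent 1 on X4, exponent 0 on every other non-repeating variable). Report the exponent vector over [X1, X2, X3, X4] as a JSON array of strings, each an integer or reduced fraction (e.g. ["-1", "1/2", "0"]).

Dimensional matrix (Θ×T×L×M by X1×X2×X3×X4):
  Θ: [ 0  0  1 -2]
  T: [ 1 -1  0  0]
  L: [ 1  0  0 -1]
  M: [ 0 -1  1 -1]
RREF → pivots at {X1,X2,X3} ⇒ r = 3
Pivot set = {X1,X2,X3}, free = {X4}
RREF:
  r0: [   1    0    0   -1]
  r1: [   0    1    0   -1]
  r2: [   0    0    1   -2]
  r3: [   0    0    0    0]
Fix exponent of X4 at 1; solve each RREF row for its pivot's exponent:
  r0: exp(X1) + (-1)·1 = 0 ⇒ exp(X1) = 1
  r1: exp(X2) + (-1)·1 = 0 ⇒ exp(X2) = 1
  r2: exp(X3) + (-2)·1 = 0 ⇒ exp(X3) = 2
Π_1 = X1 · X2 · X3^2 · X4

["1", "1", "2", "1"]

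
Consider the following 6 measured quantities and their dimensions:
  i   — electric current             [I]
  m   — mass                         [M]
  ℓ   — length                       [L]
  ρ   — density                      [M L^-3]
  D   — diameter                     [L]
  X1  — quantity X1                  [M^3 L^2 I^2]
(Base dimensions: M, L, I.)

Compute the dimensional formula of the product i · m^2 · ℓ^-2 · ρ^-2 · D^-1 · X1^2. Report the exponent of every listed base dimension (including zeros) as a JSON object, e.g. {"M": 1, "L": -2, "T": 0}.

{"M": 6, "L": 7, "I": 5}

Exponent matrix [M,L,I] × [i,m,ℓ,ρ,D,X1]:
  M: [ 0  1  0  1  0  3]
  L: [ 0  0  1 -3  1  2]
  I: [ 1  0  0  0  0  2]
  [M]: (1)·0+(2)·1+(-2)·0+(-2)·1+(-1)·0+(2)·3 = 6
  [L]: (1)·0+(2)·0+(-2)·1+(-2)·-3+(-1)·1+(2)·2 = 7
  [I]: (1)·1+(2)·0+(-2)·0+(-2)·0+(-1)·0+(2)·2 = 5
⇒ M^6 L^7 I^5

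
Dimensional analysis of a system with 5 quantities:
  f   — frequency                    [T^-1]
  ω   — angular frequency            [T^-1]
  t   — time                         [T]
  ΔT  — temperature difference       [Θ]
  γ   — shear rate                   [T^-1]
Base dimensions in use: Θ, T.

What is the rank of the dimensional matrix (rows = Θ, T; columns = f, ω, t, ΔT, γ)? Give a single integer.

2

Exponent matrix [Θ,T] × [f,ω,t,ΔT,γ]:
  Θ: [ 0  0  0  1  0]
  T: [-1 -1  1  0 -1]
Echelon form has 2 nonzero rows (pivots: f,ΔT)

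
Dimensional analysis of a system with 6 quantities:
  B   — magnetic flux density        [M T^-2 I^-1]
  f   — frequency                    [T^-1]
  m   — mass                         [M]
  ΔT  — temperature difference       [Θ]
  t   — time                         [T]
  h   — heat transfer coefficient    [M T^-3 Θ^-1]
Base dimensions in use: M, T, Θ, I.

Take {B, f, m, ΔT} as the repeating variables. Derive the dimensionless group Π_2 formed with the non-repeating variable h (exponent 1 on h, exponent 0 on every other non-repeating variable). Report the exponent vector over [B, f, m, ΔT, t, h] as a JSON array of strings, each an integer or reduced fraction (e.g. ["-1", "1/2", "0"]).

["0", "-3", "-1", "1", "0", "1"]

Exponent matrix [M,T,Θ,I] × [B,f,m,ΔT,t,h]:
  M: [ 1  0  1  0  0  1]
  T: [-2 -1  0  0  1 -3]
  Θ: [ 0  0  0  1  0 -1]
  I: [-1  0  0  0  0  0]
Row reduction gives pivot columns B,f,m,ΔT; rank = 4
Repeat: B,f,m,ΔT; free: t,h
RREF:
  r0: [   1    0    0    0    0    0]
  r1: [   0    1    0    0   -1    3]
  r2: [   0    0    1    0    0    1]
  r3: [   0    0    0    1    0   -1]
Fix exponent of h at 1, t at 0; solve each RREF row for its pivot's exponent:
  r0: exp(B) + (0)·1 = 0 ⇒ exp(B) = 0
  r1: exp(f) + (3)·1 = 0 ⇒ exp(f) = -3
  r2: exp(m) + (1)·1 = 0 ⇒ exp(m) = -1
  r3: exp(ΔT) + (-1)·1 = 0 ⇒ exp(ΔT) = 1
Π_2 = f^-3 · m^-1 · ΔT · h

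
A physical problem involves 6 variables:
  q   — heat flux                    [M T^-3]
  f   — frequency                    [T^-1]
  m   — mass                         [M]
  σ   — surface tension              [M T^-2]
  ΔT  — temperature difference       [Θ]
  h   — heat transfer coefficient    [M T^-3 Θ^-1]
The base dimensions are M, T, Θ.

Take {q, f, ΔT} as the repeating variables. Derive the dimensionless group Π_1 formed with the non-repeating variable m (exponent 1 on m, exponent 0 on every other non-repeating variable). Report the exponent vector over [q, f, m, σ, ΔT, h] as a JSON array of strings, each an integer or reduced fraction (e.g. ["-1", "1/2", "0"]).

["-1", "3", "1", "0", "0", "0"]

Write exponents as rows M,T,Θ / cols q,f,m,σ,ΔT,h:
  M: [ 1  0  1  1  0  1]
  T: [-3 -1  0 -2  0 -3]
  Θ: [ 0  0  0  0  1 -1]
RREF → pivots at {q,f,ΔT} ⇒ r = 3
Pivot set = {q,f,ΔT}, free = {m,σ,h}
RREF:
  r0: [   1    0    1    1    0    1]
  r1: [   0    1   -3   -1    0    0]
  r2: [   0    0    0    0    1   -1]
Fix exponent of m at 1, σ at 0, h at 0; solve each RREF row for its pivot's exponent:
  r0: exp(q) + (1)·1 = 0 ⇒ exp(q) = -1
  r1: exp(f) + (-3)·1 = 0 ⇒ exp(f) = 3
  r2: exp(ΔT) + (0)·1 = 0 ⇒ exp(ΔT) = 0
Π_1 = q^-1 · f^3 · m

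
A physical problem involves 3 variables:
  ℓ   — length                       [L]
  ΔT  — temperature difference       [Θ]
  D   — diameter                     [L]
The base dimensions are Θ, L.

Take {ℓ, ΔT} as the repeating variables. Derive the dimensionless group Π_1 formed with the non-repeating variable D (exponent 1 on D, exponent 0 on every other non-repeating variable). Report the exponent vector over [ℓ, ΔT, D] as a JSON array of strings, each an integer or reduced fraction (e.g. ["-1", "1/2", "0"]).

["-1", "0", "1"]

Exponent matrix [Θ,L] × [ℓ,ΔT,D]:
  Θ: [ 0  1  0]
  L: [ 1  0  1]
RREF → pivots at {ℓ,ΔT} ⇒ r = 2
Repeat: ℓ,ΔT; free: D
RREF:
  r0: [   1    0    1]
  r1: [   0    1    0]
Fix exponent of D at 1; solve each RREF row for its pivot's exponent:
  r0: exp(ℓ) + (1)·1 = 0 ⇒ exp(ℓ) = -1
  r1: exp(ΔT) + (0)·1 = 0 ⇒ exp(ΔT) = 0
Π_1 = ℓ^-1 · D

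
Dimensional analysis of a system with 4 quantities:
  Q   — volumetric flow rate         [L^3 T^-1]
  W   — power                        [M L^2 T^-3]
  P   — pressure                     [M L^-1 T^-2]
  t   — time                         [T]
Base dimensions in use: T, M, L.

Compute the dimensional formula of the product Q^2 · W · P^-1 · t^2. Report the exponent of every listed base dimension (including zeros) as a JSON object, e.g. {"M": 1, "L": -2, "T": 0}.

{"T": -1, "M": 0, "L": 9}

Exponent matrix [T,M,L] × [Q,W,P,t]:
  T: [-1 -3 -2  1]
  M: [ 0  1  1  0]
  L: [ 3  2 -1  0]
  [T]: (2)·-1+(1)·-3+(-1)·-2+(2)·1 = -1
  [M]: (2)·0+(1)·1+(-1)·1+(2)·0 = 0
  [L]: (2)·3+(1)·2+(-1)·-1+(2)·0 = 9
⇒ T^-1 L^9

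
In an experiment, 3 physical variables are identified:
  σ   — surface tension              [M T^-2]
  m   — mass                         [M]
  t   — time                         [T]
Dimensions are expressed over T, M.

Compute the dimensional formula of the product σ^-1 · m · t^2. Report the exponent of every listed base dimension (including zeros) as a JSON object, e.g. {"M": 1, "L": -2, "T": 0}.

{"T": 4, "M": 0}

Exponent matrix [T,M] × [σ,m,t]:
  T: [-2  0  1]
  M: [ 1  1  0]
  [T]: (-1)·-2+(1)·0+(2)·1 = 4
  [M]: (-1)·1+(1)·1+(2)·0 = 0
⇒ T^4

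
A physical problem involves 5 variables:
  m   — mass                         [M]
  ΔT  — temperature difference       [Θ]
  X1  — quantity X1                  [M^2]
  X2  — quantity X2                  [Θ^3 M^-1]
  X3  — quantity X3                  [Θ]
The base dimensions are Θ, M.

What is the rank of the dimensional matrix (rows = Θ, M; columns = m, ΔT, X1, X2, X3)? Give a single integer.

2

Exponent matrix [Θ,M] × [m,ΔT,X1,X2,X3]:
  Θ: [ 0  1  0  3  1]
  M: [ 1  0  2 -1  0]
Row reduction gives pivot columns m,ΔT; rank = 2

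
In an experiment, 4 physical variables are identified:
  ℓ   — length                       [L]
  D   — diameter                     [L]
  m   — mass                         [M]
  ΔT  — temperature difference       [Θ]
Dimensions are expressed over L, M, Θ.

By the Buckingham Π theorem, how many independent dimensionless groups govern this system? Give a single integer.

Exponent matrix [L,M,Θ] × [ℓ,D,m,ΔT]:
  L: [ 1  1  0  0]
  M: [ 0  0  1  0]
  Θ: [ 0  0  0  1]
Row reduction gives pivot columns ℓ,m,ΔT; rank = 3
n=4, r=3 ⇒ 1 dimensionless group

1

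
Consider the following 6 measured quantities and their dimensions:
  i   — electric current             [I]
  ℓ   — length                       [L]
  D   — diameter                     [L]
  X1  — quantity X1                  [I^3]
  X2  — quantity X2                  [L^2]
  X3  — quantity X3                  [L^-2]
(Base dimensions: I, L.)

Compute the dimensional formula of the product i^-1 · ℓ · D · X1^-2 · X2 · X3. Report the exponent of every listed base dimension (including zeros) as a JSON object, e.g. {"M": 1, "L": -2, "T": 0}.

{"I": -7, "L": 2}

Dimensional matrix (I×L by i×ℓ×D×X1×X2×X3):
  I: [ 1  0  0  3  0  0]
  L: [ 0  1  1  0  2 -2]
  [I]: (-1)·1+(1)·0+(1)·0+(-2)·3+(1)·0+(1)·0 = -7
  [L]: (-1)·0+(1)·1+(1)·1+(-2)·0+(1)·2+(1)·-2 = 2
⇒ I^-7 L^2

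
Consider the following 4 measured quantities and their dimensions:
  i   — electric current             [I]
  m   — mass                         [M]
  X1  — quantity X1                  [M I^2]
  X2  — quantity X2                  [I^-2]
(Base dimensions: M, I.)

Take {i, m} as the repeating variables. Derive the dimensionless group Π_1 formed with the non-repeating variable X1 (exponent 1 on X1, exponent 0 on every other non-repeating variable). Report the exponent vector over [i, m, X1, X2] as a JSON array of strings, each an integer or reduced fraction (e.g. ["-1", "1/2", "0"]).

Write exponents as rows M,I / cols i,m,X1,X2:
  M: [ 0  1  1  0]
  I: [ 1  0  2 -2]
Echelon form has 2 nonzero rows (pivots: i,m)
Repeat: i,m; free: X1,X2
RREF:
  r0: [   1    0    2   -2]
  r1: [   0    1    1    0]
Fix exponent of X1 at 1, X2 at 0; solve each RREF row for its pivot's exponent:
  r0: exp(i) + (2)·1 = 0 ⇒ exp(i) = -2
  r1: exp(m) + (1)·1 = 0 ⇒ exp(m) = -1
Π_1 = i^-2 · m^-1 · X1

["-2", "-1", "1", "0"]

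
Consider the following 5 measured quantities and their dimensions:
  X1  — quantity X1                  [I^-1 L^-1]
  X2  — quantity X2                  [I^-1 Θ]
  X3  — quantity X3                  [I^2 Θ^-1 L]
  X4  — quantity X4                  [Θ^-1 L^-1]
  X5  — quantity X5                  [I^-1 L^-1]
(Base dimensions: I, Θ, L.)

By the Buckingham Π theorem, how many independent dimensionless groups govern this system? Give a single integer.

3

Exponent matrix [I,Θ,L] × [X1,X2,X3,X4,X5]:
  I: [-1 -1  2  0 -1]
  Θ: [ 0  1 -1 -1  0]
  L: [-1  0  1 -1 -1]
Row reduction gives pivot columns X1,X2; rank = 2
Π count = n − r = 5 − 2 = 3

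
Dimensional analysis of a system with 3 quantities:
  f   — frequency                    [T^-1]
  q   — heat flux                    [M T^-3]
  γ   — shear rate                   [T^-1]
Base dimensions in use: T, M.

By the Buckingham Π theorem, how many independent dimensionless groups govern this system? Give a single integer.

Exponent matrix [T,M] × [f,q,γ]:
  T: [-1 -3 -1]
  M: [ 0  1  0]
Echelon form has 2 nonzero rows (pivots: f,q)
n=3, r=2 ⇒ 1 dimensionless group

1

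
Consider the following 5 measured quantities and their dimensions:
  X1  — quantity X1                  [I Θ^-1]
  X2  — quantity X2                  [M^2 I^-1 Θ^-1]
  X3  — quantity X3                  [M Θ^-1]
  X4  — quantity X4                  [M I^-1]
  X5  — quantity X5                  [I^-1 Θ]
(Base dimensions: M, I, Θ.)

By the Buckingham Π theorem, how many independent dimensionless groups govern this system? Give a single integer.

3

Write exponents as rows M,I,Θ / cols X1,X2,X3,X4,X5:
  M: [ 0  2  1  1  0]
  I: [ 1 -1  0 -1 -1]
  Θ: [-1 -1 -1  0  1]
RREF → pivots at {X1,X2} ⇒ r = 2
5 vars − rank 2 = 3 Π groups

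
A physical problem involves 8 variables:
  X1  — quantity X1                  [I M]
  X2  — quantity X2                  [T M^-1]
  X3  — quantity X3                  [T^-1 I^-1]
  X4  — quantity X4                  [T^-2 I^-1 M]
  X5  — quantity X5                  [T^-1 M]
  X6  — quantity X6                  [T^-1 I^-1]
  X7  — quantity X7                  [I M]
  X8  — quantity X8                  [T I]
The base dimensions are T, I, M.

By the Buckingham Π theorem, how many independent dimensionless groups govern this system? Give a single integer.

Dimensional matrix (T×I×M by X1×X2×X3×X4×X5×X6×X7×X8):
  T: [ 0  1 -1 -2 -1 -1  0  1]
  I: [ 1  0 -1 -1  0 -1  1  1]
  M: [ 1 -1  0  1  1  0  1  0]
RREF → pivots at {X1,X2} ⇒ r = 2
n=8, r=2 ⇒ 6 dimensionless groups

6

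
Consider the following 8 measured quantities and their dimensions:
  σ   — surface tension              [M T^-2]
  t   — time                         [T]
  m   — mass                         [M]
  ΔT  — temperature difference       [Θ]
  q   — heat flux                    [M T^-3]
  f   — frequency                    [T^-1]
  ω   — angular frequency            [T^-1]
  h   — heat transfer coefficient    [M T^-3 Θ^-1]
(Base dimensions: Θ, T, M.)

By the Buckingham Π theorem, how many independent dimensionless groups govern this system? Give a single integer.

5

Write exponents as rows Θ,T,M / cols σ,t,m,ΔT,q,f,ω,h:
  Θ: [ 0  0  0  1  0  0  0 -1]
  T: [-2  1  0  0 -3 -1 -1 -3]
  M: [ 1  0  1  0  1  0  0  1]
Row reduction gives pivot columns σ,t,ΔT; rank = 3
n=8, r=3 ⇒ 5 dimensionless groups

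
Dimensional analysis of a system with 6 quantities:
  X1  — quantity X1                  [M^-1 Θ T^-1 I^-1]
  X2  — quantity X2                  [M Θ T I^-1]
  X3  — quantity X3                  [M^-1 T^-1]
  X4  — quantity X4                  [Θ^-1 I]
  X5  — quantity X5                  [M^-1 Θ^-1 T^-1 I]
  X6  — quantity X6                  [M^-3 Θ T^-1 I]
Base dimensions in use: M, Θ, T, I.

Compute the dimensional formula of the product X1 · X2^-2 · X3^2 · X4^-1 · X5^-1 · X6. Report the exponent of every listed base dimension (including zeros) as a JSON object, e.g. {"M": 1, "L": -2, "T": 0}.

{"M": -7, "Θ": 2, "T": -5, "I": 0}

Write exponents as rows M,Θ,T,I / cols X1,X2,X3,X4,X5,X6:
  M: [-1  1 -1  0 -1 -3]
  Θ: [ 1  1  0 -1 -1  1]
  T: [-1  1 -1  0 -1 -1]
  I: [-1 -1  0  1  1  1]
  [M]: (1)·-1+(-2)·1+(2)·-1+(-1)·0+(-1)·-1+(1)·-3 = -7
  [Θ]: (1)·1+(-2)·1+(2)·0+(-1)·-1+(-1)·-1+(1)·1 = 2
  [T]: (1)·-1+(-2)·1+(2)·-1+(-1)·0+(-1)·-1+(1)·-1 = -5
  [I]: (1)·-1+(-2)·-1+(2)·0+(-1)·1+(-1)·1+(1)·1 = 0
⇒ M^-7 Θ^2 T^-5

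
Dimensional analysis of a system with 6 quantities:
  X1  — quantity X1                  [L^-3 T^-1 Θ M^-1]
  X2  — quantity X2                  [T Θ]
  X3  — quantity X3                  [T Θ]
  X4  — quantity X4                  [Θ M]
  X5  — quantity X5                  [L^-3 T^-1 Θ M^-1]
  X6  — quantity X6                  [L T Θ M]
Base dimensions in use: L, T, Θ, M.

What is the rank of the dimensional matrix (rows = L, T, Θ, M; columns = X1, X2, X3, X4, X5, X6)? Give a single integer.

3

Dimensional matrix (L×T×Θ×M by X1×X2×X3×X4×X5×X6):
  L: [-3  0  0  0 -3  1]
  T: [-1  1  1  0 -1  1]
  Θ: [ 1  1  1  1  1  1]
  M: [-1  0  0  1 -1  1]
RREF → pivots at {X1,X2,X4} ⇒ r = 3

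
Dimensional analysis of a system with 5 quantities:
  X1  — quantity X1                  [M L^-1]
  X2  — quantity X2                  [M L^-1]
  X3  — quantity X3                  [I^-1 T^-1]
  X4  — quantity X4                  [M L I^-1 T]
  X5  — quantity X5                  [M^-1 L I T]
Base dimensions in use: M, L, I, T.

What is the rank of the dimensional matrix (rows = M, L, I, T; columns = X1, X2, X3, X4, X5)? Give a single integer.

Exponent matrix [M,L,I,T] × [X1,X2,X3,X4,X5]:
  M: [ 1  1  0  1 -1]
  L: [-1 -1  0  1  1]
  I: [ 0  0 -1 -1  1]
  T: [ 0  0 -1  1  1]
RREF → pivots at {X1,X3,X4} ⇒ r = 3

3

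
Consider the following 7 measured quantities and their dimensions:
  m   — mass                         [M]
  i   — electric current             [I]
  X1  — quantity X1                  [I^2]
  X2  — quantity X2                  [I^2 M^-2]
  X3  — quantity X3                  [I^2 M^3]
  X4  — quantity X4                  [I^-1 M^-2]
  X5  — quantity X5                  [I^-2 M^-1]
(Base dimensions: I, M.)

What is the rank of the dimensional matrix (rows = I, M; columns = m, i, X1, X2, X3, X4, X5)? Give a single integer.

Exponent matrix [I,M] × [m,i,X1,X2,X3,X4,X5]:
  I: [ 0  1  2  2  2 -1 -2]
  M: [ 1  0  0 -2  3 -2 -1]
Row reduction gives pivot columns m,i; rank = 2

2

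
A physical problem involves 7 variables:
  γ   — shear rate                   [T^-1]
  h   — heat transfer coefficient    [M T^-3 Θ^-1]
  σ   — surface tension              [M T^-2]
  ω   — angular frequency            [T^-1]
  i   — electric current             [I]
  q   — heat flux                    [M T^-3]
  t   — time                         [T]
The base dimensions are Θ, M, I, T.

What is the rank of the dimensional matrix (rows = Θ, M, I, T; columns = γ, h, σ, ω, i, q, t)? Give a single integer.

Write exponents as rows Θ,M,I,T / cols γ,h,σ,ω,i,q,t:
  Θ: [ 0 -1  0  0  0  0  0]
  M: [ 0  1  1  0  0  1  0]
  I: [ 0  0  0  0  1  0  0]
  T: [-1 -3 -2 -1  0 -3  1]
Echelon form has 4 nonzero rows (pivots: γ,h,σ,i)

4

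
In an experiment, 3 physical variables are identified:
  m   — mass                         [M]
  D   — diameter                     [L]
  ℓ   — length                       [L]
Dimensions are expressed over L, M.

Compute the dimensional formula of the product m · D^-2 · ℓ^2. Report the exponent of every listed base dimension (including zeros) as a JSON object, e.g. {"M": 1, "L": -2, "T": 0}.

{"L": 0, "M": 1}

Dimensional matrix (L×M by m×D×ℓ):
  L: [ 0  1  1]
  M: [ 1  0  0]
  [L]: (1)·0+(-2)·1+(2)·1 = 0
  [M]: (1)·1+(-2)·0+(2)·0 = 1
⇒ M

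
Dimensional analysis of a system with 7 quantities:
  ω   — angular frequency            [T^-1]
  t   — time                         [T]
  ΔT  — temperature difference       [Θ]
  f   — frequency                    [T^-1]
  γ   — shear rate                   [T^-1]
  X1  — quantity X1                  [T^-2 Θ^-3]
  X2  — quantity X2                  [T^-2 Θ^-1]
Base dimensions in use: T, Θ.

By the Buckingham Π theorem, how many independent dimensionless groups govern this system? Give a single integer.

Write exponents as rows T,Θ / cols ω,t,ΔT,f,γ,X1,X2:
  T: [-1  1  0 -1 -1 -2 -2]
  Θ: [ 0  0  1  0  0 -3 -1]
Row reduction gives pivot columns ω,ΔT; rank = 2
Π count = n − r = 7 − 2 = 5

5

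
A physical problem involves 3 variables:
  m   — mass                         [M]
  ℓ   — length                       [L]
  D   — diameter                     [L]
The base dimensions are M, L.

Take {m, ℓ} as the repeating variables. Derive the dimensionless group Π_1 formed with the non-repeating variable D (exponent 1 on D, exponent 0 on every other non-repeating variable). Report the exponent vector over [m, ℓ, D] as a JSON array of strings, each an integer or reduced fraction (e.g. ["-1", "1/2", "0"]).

["0", "-1", "1"]

Write exponents as rows M,L / cols m,ℓ,D:
  M: [ 1  0  0]
  L: [ 0  1  1]
Echelon form has 2 nonzero rows (pivots: m,ℓ)
Repeat: m,ℓ; free: D
RREF:
  r0: [   1    0    0]
  r1: [   0    1    1]
Fix exponent of D at 1; solve each RREF row for its pivot's exponent:
  r0: exp(m) + (0)·1 = 0 ⇒ exp(m) = 0
  r1: exp(ℓ) + (1)·1 = 0 ⇒ exp(ℓ) = -1
Π_1 = ℓ^-1 · D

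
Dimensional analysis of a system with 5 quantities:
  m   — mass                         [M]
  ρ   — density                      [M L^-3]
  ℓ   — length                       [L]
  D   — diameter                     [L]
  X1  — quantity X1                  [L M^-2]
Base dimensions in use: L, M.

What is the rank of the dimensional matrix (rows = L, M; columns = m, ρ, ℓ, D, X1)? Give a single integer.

2

Dimensional matrix (L×M by m×ρ×ℓ×D×X1):
  L: [ 0 -3  1  1  1]
  M: [ 1  1  0  0 -2]
Row reduction gives pivot columns m,ρ; rank = 2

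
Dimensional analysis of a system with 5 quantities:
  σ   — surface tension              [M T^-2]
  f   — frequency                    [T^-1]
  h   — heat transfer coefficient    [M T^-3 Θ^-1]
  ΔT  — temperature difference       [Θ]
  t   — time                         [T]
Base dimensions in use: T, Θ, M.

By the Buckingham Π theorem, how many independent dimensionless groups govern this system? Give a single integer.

2

Exponent matrix [T,Θ,M] × [σ,f,h,ΔT,t]:
  T: [-2 -1 -3  0  1]
  Θ: [ 0  0 -1  1  0]
  M: [ 1  0  1  0  0]
RREF → pivots at {σ,f,h} ⇒ r = 3
n=5, r=3 ⇒ 2 dimensionless groups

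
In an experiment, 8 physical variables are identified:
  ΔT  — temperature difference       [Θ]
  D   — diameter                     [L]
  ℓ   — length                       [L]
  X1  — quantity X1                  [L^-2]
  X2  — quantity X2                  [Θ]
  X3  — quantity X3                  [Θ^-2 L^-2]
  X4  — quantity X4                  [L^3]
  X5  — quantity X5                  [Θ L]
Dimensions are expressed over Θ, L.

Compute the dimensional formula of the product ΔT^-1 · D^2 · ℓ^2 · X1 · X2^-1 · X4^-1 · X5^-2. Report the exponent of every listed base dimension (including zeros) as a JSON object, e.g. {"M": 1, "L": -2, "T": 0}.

{"Θ": -4, "L": -3}

Exponent matrix [Θ,L] × [ΔT,D,ℓ,X1,X2,X3,X4,X5]:
  Θ: [ 1  0  0  0  1 -2  0  1]
  L: [ 0  1  1 -2  0 -2  3  1]
  [Θ]: (-1)·1+(2)·0+(2)·0+(1)·0+(-1)·1+(-1)·0+(-2)·1 = -4
  [L]: (-1)·0+(2)·1+(2)·1+(1)·-2+(-1)·0+(-1)·3+(-2)·1 = -3
⇒ Θ^-4 L^-3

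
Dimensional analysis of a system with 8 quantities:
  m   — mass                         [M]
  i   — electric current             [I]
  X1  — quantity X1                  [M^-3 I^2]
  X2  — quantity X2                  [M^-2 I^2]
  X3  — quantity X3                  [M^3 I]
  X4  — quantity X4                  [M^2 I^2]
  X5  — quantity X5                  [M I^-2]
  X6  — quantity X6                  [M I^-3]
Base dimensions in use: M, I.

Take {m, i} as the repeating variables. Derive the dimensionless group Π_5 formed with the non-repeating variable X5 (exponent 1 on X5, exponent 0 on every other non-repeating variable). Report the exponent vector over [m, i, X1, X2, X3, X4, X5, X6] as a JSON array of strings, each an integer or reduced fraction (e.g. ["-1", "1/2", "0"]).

Dimensional matrix (M×I by m×i×X1×X2×X3×X4×X5×X6):
  M: [ 1  0 -3 -2  3  2  1  1]
  I: [ 0  1  2  2  1  2 -2 -3]
RREF → pivots at {m,i} ⇒ r = 2
Pivot set = {m,i}, free = {X1,X2,X3,X4,X5,X6}
RREF:
  r0: [   1    0   -3   -2    3    2    1    1]
  r1: [   0    1    2    2    1    2   -2   -3]
Fix exponent of X5 at 1, X1 at 0, X2 at 0, X3 at 0, X4 at 0, X6 at 0; solve each RREF row for its pivot's exponent:
  r0: exp(m) + (1)·1 = 0 ⇒ exp(m) = -1
  r1: exp(i) + (-2)·1 = 0 ⇒ exp(i) = 2
Π_5 = m^-1 · i^2 · X5

["-1", "2", "0", "0", "0", "0", "1", "0"]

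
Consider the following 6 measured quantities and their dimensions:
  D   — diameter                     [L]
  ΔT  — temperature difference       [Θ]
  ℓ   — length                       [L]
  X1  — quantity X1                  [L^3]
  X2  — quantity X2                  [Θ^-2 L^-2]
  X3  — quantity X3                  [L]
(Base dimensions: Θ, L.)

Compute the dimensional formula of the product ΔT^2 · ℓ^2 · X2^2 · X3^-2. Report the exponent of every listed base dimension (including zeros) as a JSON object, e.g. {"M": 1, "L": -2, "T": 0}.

{"Θ": -2, "L": -4}

Dimensional matrix (Θ×L by D×ΔT×ℓ×X1×X2×X3):
  Θ: [ 0  1  0  0 -2  0]
  L: [ 1  0  1  3 -2  1]
  [Θ]: (2)·1+(2)·0+(2)·-2+(-2)·0 = -2
  [L]: (2)·0+(2)·1+(2)·-2+(-2)·1 = -4
⇒ Θ^-2 L^-4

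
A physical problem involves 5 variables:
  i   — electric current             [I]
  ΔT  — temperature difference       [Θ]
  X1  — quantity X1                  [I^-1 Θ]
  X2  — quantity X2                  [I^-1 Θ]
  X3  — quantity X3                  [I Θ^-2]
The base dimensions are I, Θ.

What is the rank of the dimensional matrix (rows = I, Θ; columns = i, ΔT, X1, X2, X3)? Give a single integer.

Exponent matrix [I,Θ] × [i,ΔT,X1,X2,X3]:
  I: [ 1  0 -1 -1  1]
  Θ: [ 0  1  1  1 -2]
RREF → pivots at {i,ΔT} ⇒ r = 2

2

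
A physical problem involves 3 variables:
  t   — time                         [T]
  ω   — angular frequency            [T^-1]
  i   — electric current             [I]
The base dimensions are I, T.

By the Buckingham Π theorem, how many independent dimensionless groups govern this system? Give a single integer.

Dimensional matrix (I×T by t×ω×i):
  I: [ 0  0  1]
  T: [ 1 -1  0]
Echelon form has 2 nonzero rows (pivots: t,i)
n=3, r=2 ⇒ 1 dimensionless group

1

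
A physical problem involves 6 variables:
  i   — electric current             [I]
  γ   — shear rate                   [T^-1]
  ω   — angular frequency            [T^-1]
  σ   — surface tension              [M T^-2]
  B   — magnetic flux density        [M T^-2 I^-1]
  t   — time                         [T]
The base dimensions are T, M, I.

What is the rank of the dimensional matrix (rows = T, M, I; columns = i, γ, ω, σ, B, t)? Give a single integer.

Write exponents as rows T,M,I / cols i,γ,ω,σ,B,t:
  T: [ 0 -1 -1 -2 -2  1]
  M: [ 0  0  0  1  1  0]
  I: [ 1  0  0  0 -1  0]
Echelon form has 3 nonzero rows (pivots: i,γ,σ)

3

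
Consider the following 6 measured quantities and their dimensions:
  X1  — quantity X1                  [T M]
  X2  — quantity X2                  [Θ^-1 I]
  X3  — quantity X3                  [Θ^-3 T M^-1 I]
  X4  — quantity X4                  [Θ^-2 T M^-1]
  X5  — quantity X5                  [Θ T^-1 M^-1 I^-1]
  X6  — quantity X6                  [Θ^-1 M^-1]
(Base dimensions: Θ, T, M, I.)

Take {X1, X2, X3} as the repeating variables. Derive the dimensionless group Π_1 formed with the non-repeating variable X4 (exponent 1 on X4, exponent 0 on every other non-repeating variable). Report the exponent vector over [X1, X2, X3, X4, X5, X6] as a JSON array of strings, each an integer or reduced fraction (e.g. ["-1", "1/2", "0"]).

["0", "1", "-1", "1", "0", "0"]

Write exponents as rows Θ,T,M,I / cols X1,X2,X3,X4,X5,X6:
  Θ: [ 0 -1 -3 -2  1 -1]
  T: [ 1  0  1  1 -1  0]
  M: [ 1  0 -1 -1 -1 -1]
  I: [ 0  1  1  0 -1  0]
RREF → pivots at {X1,X2,X3} ⇒ r = 3
Repeat: X1,X2,X3; free: X4,X5,X6
RREF:
  r0: [   1    0    0    0   -1 -1/2]
  r1: [   0    1    0   -1   -1 -1/2]
  r2: [   0    0    1    1    0  1/2]
  r3: [   0    0    0    0    0    0]
Fix exponent of X4 at 1, X5 at 0, X6 at 0; solve each RREF row for its pivot's exponent:
  r0: exp(X1) + (0)·1 = 0 ⇒ exp(X1) = 0
  r1: exp(X2) + (-1)·1 = 0 ⇒ exp(X2) = 1
  r2: exp(X3) + (1)·1 = 0 ⇒ exp(X3) = -1
Π_1 = X2 · X3^-1 · X4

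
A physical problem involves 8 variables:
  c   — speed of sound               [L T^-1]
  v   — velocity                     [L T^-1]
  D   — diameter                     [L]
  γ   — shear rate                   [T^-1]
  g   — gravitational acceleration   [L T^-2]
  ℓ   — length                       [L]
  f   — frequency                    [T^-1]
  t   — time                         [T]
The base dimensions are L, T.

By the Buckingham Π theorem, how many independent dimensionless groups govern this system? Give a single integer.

Write exponents as rows L,T / cols c,v,D,γ,g,ℓ,f,t:
  L: [ 1  1  1  0  1  1  0  0]
  T: [-1 -1  0 -1 -2  0 -1  1]
RREF → pivots at {c,D} ⇒ r = 2
8 vars − rank 2 = 6 Π groups

6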